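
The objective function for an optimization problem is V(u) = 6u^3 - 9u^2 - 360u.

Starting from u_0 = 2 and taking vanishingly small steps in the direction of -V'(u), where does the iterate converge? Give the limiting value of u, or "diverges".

5

V'(u) = 18(u - 5)(u + 4), so V'(2) = -324.
Gradient descent moves in the -V' direction, i.e. u is increasing.
The nearest critical point in that direction is u = 5, where V'' = 162 > 0 (a local minimum). The iterate converges there.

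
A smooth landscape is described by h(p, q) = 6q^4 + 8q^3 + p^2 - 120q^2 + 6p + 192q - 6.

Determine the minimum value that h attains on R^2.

h(p,q) separates as A(p) + B(q) − 6, so its minimum is min A + min B − 6.
A'(p) = 2p + 6 vanishes at p ∈ {-3}; B'(q) = 24(q - 2)(q - 1)(q + 4) vanishes at q ∈ {-4, 1, 2}.
Local minima of A (where A''>0): A(-3)=-9. Local minima of B: B(-4)=-1664, B(2)=64.
So the global minimum of h is A(-3) + B(-4) − 6 = -9 − 1664 − 6 = -1679, attained at (-3, -4).

-1679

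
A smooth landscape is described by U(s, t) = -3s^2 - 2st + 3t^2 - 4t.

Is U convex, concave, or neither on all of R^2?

neither

U is quadratic, so its Hessian is the constant matrix H = [[-6, -2], [-2, 6]].
det(H) = -40, tr(H) = 0.
det(H) < 0, so H is indefinite: neither convex nor concave.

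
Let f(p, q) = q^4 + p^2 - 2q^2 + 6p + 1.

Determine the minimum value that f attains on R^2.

-9

f(p,q) separates as A(p) + B(q) + 1, so its minimum is min A + min B + 1.
A'(p) = 2p + 6 vanishes at p ∈ {-3}; B'(q) = 4q(q - 1)(q + 1) vanishes at q ∈ {-1, 0, 1}.
Local minima of A (where A''>0): A(-3)=-9. Local minima of B: B(-1)=-1, B(1)=-1.
So the global minimum of f is A(-3) + B(-1) + 1 = -9 − 1 + 1 = -9, attained at (-3, -1).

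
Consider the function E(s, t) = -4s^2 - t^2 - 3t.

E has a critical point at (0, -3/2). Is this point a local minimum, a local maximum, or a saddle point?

local maximum

The Hessian of E is constant: H = [[-8, 0], [0, -2]].
det(H) = (-8)·(-2) − 0² = 16.
det(H) > 0 and tr(H) = -10 < 0, so H is negative definite and the point is a local maximum.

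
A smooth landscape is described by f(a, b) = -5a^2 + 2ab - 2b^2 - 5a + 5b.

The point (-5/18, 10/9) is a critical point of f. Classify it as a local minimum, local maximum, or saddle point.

local maximum

The Hessian of f is constant: H = [[-10, 2], [2, -4]].
det(H) = (-10)·(-4) − 2² = 36.
det(H) > 0 and tr(H) = -14 < 0, so H is negative definite and the point is a local maximum.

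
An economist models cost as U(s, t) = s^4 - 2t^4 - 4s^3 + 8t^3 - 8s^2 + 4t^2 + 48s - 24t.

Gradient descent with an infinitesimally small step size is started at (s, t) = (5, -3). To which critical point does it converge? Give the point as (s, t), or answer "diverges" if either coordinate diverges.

U is separable, so gradient descent decouples: s follows -∂U/∂s, t follows -∂U/∂t.
∂U/∂s = 4(s - 3)(s - 2)(s + 2); at s=5 this is 168, so s decreases.
∂U/∂t = -8(t - 3)(t - 1)(t + 1); at t=-3 this is 384, so t decreases.
The t-coordinate has no critical point in that direction and runs off to infinity.

diverges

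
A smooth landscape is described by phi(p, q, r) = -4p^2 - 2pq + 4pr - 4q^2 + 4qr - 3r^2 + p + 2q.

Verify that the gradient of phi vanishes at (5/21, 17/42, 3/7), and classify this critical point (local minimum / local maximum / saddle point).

local maximum

∇phi = (-8p - 2q + 4r + 1, -2p - 8q + 4r + 2, 4p + 4q - 6r); substituting (5/21, 17/42, 3/7) gives ∇phi = (0, 0, 0), so (5/21, 17/42, 3/7) is indeed a critical point.
The Hessian is constant: H = [[-8, -2, 4], [-2, -8, 4], [4, 4, -6]].
Leading principal minors: Δ₁ = -8, Δ₂ = 60, Δ₃ = -168.
The minors alternate sign starting negative (−, +, −), so H is negative definite: a local maximum.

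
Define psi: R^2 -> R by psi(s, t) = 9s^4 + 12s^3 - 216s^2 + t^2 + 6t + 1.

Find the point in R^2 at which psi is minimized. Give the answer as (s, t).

psi(s,t) separates as P(s) + Q(t) + 1, so its minimum is min P + min Q + 1.
P'(s) = 36s(s - 3)(s + 4) vanishes at s ∈ {-4, 0, 3}; Q'(t) = 2(t + 3) vanishes at t ∈ {-3}.
Local minima of P (where P''>0): P(-4)=-1920, P(3)=-891. Local minima of Q: Q(-3)=-9.
So the global minimum of psi is P(-4) + Q(-3) + 1 = -1920 − 9 + 1 = -1928, attained at (-4, -3).

(-4, -3)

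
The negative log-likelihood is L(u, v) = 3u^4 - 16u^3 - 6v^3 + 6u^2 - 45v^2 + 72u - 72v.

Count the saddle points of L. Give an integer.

L separates as a function of u plus a function of v, so ∇L=0 decouples.
∂L/∂u = 12(u - 3)(u - 2)(u + 1) = 0 at u ∈ {-1, 2, 3}; ∂L/∂v = -18(v + 1)(v + 4) = 0 at v ∈ {-4, -1}.
The Hessian is diagonal: diag(L_uu, L_vv). Second derivatives: L_uu(-1)=144, L_uu(2)=-36, L_uu(3)=48; L_vv(-4)=54, L_vv(-1)=-54.
Saddle points occur where the two diagonal entries have opposite signs: (-1, -1), (2, -4), (3, -1). Count: 3.

3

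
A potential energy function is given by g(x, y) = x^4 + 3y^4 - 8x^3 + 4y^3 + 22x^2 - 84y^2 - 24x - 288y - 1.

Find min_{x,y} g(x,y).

g(x,y) separates as P(x) + Q(y) − 1, so its minimum is min P + min Q − 1.
P'(x) = 4(x - 3)(x - 2)(x - 1) vanishes at x ∈ {1, 2, 3}; Q'(y) = 12(y - 4)(y + 2)(y + 3) vanishes at y ∈ {-3, -2, 4}.
Local minima of P (where P''>0): P(1)=-9, P(3)=-9. Local minima of Q: Q(-3)=243, Q(4)=-1472.
So the global minimum of g is P(1) + Q(4) − 1 = -9 − 1472 − 1 = -1482, attained at (1, 4).

-1482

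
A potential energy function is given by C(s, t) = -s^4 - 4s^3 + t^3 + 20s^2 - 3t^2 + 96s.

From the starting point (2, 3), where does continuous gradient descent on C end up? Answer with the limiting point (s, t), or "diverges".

C is separable, so gradient descent decouples: s follows -∂C/∂s, t follows -∂C/∂t.
∂C/∂s = -4(s - 3)(s + 2)(s + 4); at s=2 this is 96, so s decreases.
∂C/∂t = 3t(t - 2); at t=3 this is 9, so t decreases.
s converges to its nearest critical value -2 (a local min of the s-part); t converges to 2. The iterate converges to (-2, 2).

(-2, 2)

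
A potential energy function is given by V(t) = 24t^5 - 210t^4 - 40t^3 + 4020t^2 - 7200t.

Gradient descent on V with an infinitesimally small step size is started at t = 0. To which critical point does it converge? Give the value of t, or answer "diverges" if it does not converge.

1

V'(t) = 120(t - 5)(t - 4)(t - 1)(t + 3), so V'(0) = -7200.
Gradient descent moves in the -V' direction, i.e. t is increasing.
The nearest critical point in that direction is t = 1, where V'' = 5760 > 0 (a local minimum). The iterate converges there.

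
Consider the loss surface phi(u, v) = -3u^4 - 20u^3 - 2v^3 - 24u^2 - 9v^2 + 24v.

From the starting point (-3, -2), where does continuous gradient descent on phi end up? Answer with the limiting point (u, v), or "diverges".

phi is separable, so gradient descent decouples: u follows -∂phi/∂u, v follows -∂phi/∂v.
∂phi/∂u = -12u(u + 1)(u + 4); at u=-3 this is -72, so u increases.
∂phi/∂v = -6(v - 1)(v + 4); at v=-2 this is 36, so v decreases.
u converges to its nearest critical value -1 (a local min of the u-part); v converges to -4. The iterate converges to (-1, -4).

(-1, -4)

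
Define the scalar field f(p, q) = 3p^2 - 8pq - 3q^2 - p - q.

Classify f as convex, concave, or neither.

neither

f is quadratic, so its Hessian is the constant matrix H = [[6, -8], [-8, -6]].
det(H) = -100, tr(H) = 0.
det(H) < 0, so H is indefinite: neither convex nor concave.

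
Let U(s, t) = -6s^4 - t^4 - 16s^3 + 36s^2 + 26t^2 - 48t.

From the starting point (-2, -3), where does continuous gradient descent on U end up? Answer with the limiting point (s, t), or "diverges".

U is separable, so gradient descent decouples: s follows -∂U/∂s, t follows -∂U/∂t.
∂U/∂s = -24s(s - 1)(s + 3); at s=-2 this is -144, so s increases.
∂U/∂t = -4(t - 3)(t - 1)(t + 4); at t=-3 this is -96, so t increases.
s converges to its nearest critical value 0 (a local min of the s-part); t converges to 1. The iterate converges to (0, 1).

(0, 1)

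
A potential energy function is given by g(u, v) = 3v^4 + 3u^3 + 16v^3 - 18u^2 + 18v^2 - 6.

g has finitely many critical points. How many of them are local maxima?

1

g separates as a function of u plus a function of v, so ∇g=0 decouples.
∂g/∂u = 9u(u - 4) = 0 at u ∈ {0, 4}; ∂g/∂v = 12v(v + 1)(v + 3) = 0 at v ∈ {-3, -1, 0}.
The Hessian is diagonal: diag(g_uu, g_vv). Second derivatives: g_uu(0)=-36, g_uu(4)=36; g_vv(-3)=72, g_vv(-1)=-24, g_vv(0)=36.
Local maxima occur where both diagonal entries negative: (0, -1). Count: 1.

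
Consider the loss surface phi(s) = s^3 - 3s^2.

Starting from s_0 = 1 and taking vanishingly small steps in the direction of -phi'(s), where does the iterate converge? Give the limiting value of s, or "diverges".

phi'(s) = 3s(s - 2), so phi'(1) = -3.
Gradient descent moves in the -phi' direction, i.e. s is increasing.
The nearest critical point in that direction is s = 2, where phi'' = 6 > 0 (a local minimum). The iterate converges there.

2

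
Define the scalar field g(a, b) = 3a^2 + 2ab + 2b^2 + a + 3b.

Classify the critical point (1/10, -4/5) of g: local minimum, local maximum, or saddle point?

The Hessian of g is constant: H = [[6, 2], [2, 4]].
det(H) = 6·4 − 2² = 20.
det(H) > 0 and tr(H) = 10 > 0, so H is positive definite and the point is a local minimum.

local minimum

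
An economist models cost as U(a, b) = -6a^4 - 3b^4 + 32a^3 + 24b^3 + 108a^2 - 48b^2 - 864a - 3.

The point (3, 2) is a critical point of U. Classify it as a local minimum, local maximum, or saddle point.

The mixed partial ∂²U/∂a∂b is 0, so the Hessian at any point is diag(U_aa, U_bb) = diag(24(-3a^2 + 8a + 9), 12(-3b^2 + 12b - 8)).
At (3, 2): H = diag(144, 48).
Both eigenvalues are positive, so H is positive definite: a local minimum.

local minimum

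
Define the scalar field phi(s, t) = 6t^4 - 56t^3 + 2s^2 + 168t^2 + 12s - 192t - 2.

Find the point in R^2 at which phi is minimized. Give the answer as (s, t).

phi(s,t) separates as P(s) + Q(t) − 2, so its minimum is min P + min Q − 2.
P'(s) = 4s + 12 vanishes at s ∈ {-3}; Q'(t) = 24(t - 4)(t - 2)(t - 1) vanishes at t ∈ {1, 2, 4}.
Local minima of P (where P''>0): P(-3)=-18. Local minima of Q: Q(1)=-74, Q(4)=-128.
So the global minimum of phi is P(-3) + Q(4) − 2 = -18 − 128 − 2 = -148, attained at (-3, 4).

(-3, 4)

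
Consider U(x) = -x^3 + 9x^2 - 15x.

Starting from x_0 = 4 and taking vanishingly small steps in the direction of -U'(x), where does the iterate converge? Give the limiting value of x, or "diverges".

1

U'(x) = -3(x - 5)(x - 1), so U'(4) = 9.
Gradient descent moves in the -U' direction, i.e. x is decreasing.
The nearest critical point in that direction is x = 1, where U'' = 12 > 0 (a local minimum). The iterate converges there.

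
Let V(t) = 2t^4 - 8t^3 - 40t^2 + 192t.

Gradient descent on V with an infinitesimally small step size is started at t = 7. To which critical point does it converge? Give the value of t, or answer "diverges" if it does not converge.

4

V'(t) = 8(t - 4)(t - 2)(t + 3), so V'(7) = 1200.
Gradient descent moves in the -V' direction, i.e. t is decreasing.
The nearest critical point in that direction is t = 4, where V'' = 112 > 0 (a local minimum). The iterate converges there.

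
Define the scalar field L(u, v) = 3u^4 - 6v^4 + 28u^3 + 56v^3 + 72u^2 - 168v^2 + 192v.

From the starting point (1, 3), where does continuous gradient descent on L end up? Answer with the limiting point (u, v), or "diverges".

(0, 2)

L is separable, so gradient descent decouples: u follows -∂L/∂u, v follows -∂L/∂v.
∂L/∂u = 12u(u + 3)(u + 4); at u=1 this is 240, so u decreases.
∂L/∂v = -24(v - 4)(v - 2)(v - 1); at v=3 this is 48, so v decreases.
u converges to its nearest critical value 0 (a local min of the u-part); v converges to 2. The iterate converges to (0, 2).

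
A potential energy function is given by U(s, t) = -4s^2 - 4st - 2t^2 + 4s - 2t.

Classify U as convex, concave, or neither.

U is quadratic, so its Hessian is the constant matrix H = [[-8, -4], [-4, -4]].
det(H) = 16, tr(H) = -12.
det(H) > 0 and tr(H) < 0, so H is negative definite everywhere: concave.

concave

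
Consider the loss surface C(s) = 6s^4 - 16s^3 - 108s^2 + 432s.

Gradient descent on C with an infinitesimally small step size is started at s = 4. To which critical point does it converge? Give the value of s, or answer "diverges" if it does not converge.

3

C'(s) = 24(s - 3)(s - 2)(s + 3), so C'(4) = 336.
Gradient descent moves in the -C' direction, i.e. s is decreasing.
The nearest critical point in that direction is s = 3, where C'' = 144 > 0 (a local minimum). The iterate converges there.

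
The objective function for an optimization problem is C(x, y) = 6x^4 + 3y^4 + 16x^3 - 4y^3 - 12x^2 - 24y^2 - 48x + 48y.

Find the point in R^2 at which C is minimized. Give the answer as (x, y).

(1, -2)

C(x,y) separates as P(x) + Q(y), so its minimum is min P + min Q.
P'(x) = 24(x - 1)(x + 1)(x + 2) vanishes at x ∈ {-2, -1, 1}; Q'(y) = 12(y - 2)(y - 1)(y + 2) vanishes at y ∈ {-2, 1, 2}.
Local minima of P (where P''>0): P(-2)=16, P(1)=-38. Local minima of Q: Q(-2)=-112, Q(2)=16.
So the global minimum of C is P(1) + Q(-2) = -38 − 112 = -150, attained at (1, -2).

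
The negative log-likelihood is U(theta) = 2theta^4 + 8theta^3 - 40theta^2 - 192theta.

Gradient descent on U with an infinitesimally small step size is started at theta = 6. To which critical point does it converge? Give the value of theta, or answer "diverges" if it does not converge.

3

U'(theta) = 8(theta - 3)(theta + 2)(theta + 4), so U'(6) = 1920.
Gradient descent moves in the -U' direction, i.e. theta is decreasing.
The nearest critical point in that direction is theta = 3, where U'' = 280 > 0 (a local minimum). The iterate converges there.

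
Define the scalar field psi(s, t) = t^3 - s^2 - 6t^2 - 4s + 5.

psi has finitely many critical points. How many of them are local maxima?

psi separates as a function of s plus a function of t, so ∇psi=0 decouples.
∂psi/∂s = -2(s + 2) = 0 at s ∈ {-2}; ∂psi/∂t = 3t(t - 4) = 0 at t ∈ {0, 4}.
The Hessian is diagonal: diag(psi_ss, psi_tt). Second derivatives: psi_ss(-2)=-2; psi_tt(0)=-12, psi_tt(4)=12.
Local maxima occur where both diagonal entries negative: (-2, 0). Count: 1.

1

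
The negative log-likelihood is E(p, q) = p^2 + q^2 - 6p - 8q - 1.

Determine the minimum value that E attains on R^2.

E(p,q) separates as A(p) + B(q) − 1, so its minimum is min A + min B − 1.
A'(p) = 2p - 6 vanishes at p ∈ {3}; B'(q) = 2q - 8 vanishes at q ∈ {4}.
Local minima of A (where A''>0): A(3)=-9. Local minima of B: B(4)=-16.
So the global minimum of E is A(3) + B(4) − 1 = -9 − 16 − 1 = -26, attained at (3, 4).

-26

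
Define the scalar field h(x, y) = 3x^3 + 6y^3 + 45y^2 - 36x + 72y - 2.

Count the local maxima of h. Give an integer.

h separates as a function of x plus a function of y, so ∇h=0 decouples.
∂h/∂x = 9(x - 2)(x + 2) = 0 at x ∈ {-2, 2}; ∂h/∂y = 18(y + 1)(y + 4) = 0 at y ∈ {-4, -1}.
The Hessian is diagonal: diag(h_xx, h_yy). Second derivatives: h_xx(-2)=-36, h_xx(2)=36; h_yy(-4)=-54, h_yy(-1)=54.
Local maxima occur where both diagonal entries negative: (-2, -4). Count: 1.

1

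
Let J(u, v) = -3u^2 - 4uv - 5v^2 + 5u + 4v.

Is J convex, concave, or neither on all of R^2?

concave

J is quadratic, so its Hessian is the constant matrix H = [[-6, -4], [-4, -10]].
det(H) = 44, tr(H) = -16.
det(H) > 0 and tr(H) < 0, so H is negative definite everywhere: concave.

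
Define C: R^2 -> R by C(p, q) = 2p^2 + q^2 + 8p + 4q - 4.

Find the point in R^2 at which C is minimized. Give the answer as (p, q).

C(p,q) separates as A(p) + B(q) − 4, so its minimum is min A + min B − 4.
A'(p) = 4p + 8 vanishes at p ∈ {-2}; B'(q) = 2q + 4 vanishes at q ∈ {-2}.
Local minima of A (where A''>0): A(-2)=-8. Local minima of B: B(-2)=-4.
So the global minimum of C is A(-2) + B(-2) − 4 = -8 − 4 − 4 = -16, attained at (-2, -2).

(-2, -2)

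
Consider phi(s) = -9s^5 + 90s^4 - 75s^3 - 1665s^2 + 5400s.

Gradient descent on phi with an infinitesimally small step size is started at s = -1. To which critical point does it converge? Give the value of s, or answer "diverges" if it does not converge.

-3

phi'(s) = -45(s - 5)(s - 4)(s - 2)(s + 3), so phi'(-1) = 8100.
Gradient descent moves in the -phi' direction, i.e. s is decreasing.
The nearest critical point in that direction is s = -3, where phi'' = 12600 > 0 (a local minimum). The iterate converges there.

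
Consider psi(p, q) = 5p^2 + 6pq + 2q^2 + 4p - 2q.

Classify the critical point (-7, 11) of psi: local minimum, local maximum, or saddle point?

The Hessian of psi is constant: H = [[10, 6], [6, 4]].
det(H) = 10·4 − 6² = 4.
det(H) > 0 and tr(H) = 14 > 0, so H is positive definite and the point is a local minimum.

local minimum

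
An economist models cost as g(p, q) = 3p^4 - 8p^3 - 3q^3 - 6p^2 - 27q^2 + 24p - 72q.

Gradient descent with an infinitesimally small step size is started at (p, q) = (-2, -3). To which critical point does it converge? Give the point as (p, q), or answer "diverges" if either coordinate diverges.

g is separable, so gradient descent decouples: p follows -∂g/∂p, q follows -∂g/∂q.
∂g/∂p = 12(p - 2)(p - 1)(p + 1); at p=-2 this is -144, so p increases.
∂g/∂q = -9(q + 2)(q + 4); at q=-3 this is 9, so q decreases.
p converges to its nearest critical value -1 (a local min of the p-part); q converges to -4. The iterate converges to (-1, -4).

(-1, -4)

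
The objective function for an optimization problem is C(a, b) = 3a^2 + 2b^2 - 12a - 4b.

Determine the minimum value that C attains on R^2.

-14

C(a,b) separates as P(a) + Q(b), so its minimum is min P + min Q.
P'(a) = 6a - 12 vanishes at a ∈ {2}; Q'(b) = 4b - 4 vanishes at b ∈ {1}.
Local minima of P (where P''>0): P(2)=-12. Local minima of Q: Q(1)=-2.
So the global minimum of C is P(2) + Q(1) = -12 − 2 = -14, attained at (2, 1).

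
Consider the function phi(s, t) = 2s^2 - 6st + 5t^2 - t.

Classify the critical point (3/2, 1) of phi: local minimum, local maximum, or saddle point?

The Hessian of phi is constant: H = [[4, -6], [-6, 10]].
det(H) = 4·10 − (-6)² = 4.
det(H) > 0 and tr(H) = 14 > 0, so H is positive definite and the point is a local minimum.

local minimum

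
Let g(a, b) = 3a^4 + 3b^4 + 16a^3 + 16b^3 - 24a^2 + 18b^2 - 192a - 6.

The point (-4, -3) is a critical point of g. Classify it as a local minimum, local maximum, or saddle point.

local minimum

The mixed partial ∂²g/∂a∂b is 0, so the Hessian at any point is diag(g_aa, g_bb) = diag(12(3a^2 + 8a - 4), 12(3b^2 + 8b + 3)).
At (-4, -3): H = diag(144, 72).
Both eigenvalues are positive, so H is positive definite: a local minimum.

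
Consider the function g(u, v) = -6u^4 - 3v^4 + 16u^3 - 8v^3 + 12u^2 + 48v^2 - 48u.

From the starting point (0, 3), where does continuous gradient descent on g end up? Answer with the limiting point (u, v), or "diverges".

diverges

g is separable, so gradient descent decouples: u follows -∂g/∂u, v follows -∂g/∂v.
∂g/∂u = -24(u - 2)(u - 1)(u + 1); at u=0 this is -48, so u increases.
∂g/∂v = -12v(v - 2)(v + 4); at v=3 this is -252, so v increases.
The v-coordinate has no critical point in that direction and runs off to infinity.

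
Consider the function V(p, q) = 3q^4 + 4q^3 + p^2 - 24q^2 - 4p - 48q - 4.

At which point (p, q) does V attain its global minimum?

V(p,q) separates as A(p) + B(q) − 4, so its minimum is min A + min B − 4.
A'(p) = 2p - 4 vanishes at p ∈ {2}; B'(q) = 12(q - 2)(q + 1)(q + 2) vanishes at q ∈ {-2, -1, 2}.
Local minima of A (where A''>0): A(2)=-4. Local minima of B: B(-2)=16, B(2)=-112.
So the global minimum of V is A(2) + B(2) − 4 = -4 − 112 − 4 = -120, attained at (2, 2).

(2, 2)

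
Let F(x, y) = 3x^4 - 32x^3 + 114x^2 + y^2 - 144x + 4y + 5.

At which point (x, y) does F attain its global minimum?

(1, -2)

F(x,y) separates as P(x) + Q(y) + 5, so its minimum is min P + min Q + 5.
P'(x) = 12(x - 4)(x - 3)(x - 1) vanishes at x ∈ {1, 3, 4}; Q'(y) = 2y + 4 vanishes at y ∈ {-2}.
Local minima of P (where P''>0): P(1)=-59, P(4)=-32. Local minima of Q: Q(-2)=-4.
So the global minimum of F is P(1) + Q(-2) + 5 = -59 − 4 + 5 = -58, attained at (1, -2).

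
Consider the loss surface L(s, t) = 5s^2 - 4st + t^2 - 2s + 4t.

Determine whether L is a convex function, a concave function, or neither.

convex

L is quadratic, so its Hessian is the constant matrix H = [[10, -4], [-4, 2]].
det(H) = 4, tr(H) = 12.
det(H) > 0 and tr(H) > 0, so H is positive definite everywhere: convex.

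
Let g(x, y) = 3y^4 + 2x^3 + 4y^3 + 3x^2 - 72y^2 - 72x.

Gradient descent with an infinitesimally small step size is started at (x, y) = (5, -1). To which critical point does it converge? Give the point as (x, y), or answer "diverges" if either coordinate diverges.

(3, -4)

g is separable, so gradient descent decouples: x follows -∂g/∂x, y follows -∂g/∂y.
∂g/∂x = 6(x - 3)(x + 4); at x=5 this is 108, so x decreases.
∂g/∂y = 12y(y - 3)(y + 4); at y=-1 this is 144, so y decreases.
x converges to its nearest critical value 3 (a local min of the x-part); y converges to -4. The iterate converges to (3, -4).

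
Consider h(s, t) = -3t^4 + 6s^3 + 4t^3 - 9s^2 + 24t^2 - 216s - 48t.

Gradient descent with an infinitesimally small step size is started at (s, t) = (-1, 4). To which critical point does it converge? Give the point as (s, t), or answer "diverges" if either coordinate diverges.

diverges

h is separable, so gradient descent decouples: s follows -∂h/∂s, t follows -∂h/∂t.
∂h/∂s = 18(s - 4)(s + 3); at s=-1 this is -180, so s increases.
∂h/∂t = -12(t - 2)(t - 1)(t + 2); at t=4 this is -432, so t increases.
The t-coordinate has no critical point in that direction and runs off to infinity.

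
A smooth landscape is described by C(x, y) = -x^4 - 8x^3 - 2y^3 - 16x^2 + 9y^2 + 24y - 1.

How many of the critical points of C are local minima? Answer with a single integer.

1

C separates as a function of x plus a function of y, so ∇C=0 decouples.
∂C/∂x = -4x(x + 2)(x + 4) = 0 at x ∈ {-4, -2, 0}; ∂C/∂y = -6(y - 4)(y + 1) = 0 at y ∈ {-1, 4}.
The Hessian is diagonal: diag(C_xx, C_yy). Second derivatives: C_xx(-4)=-32, C_xx(-2)=16, C_xx(0)=-32; C_yy(-1)=30, C_yy(4)=-30.
Local minima occur where both diagonal entries positive: (-2, -1). Count: 1.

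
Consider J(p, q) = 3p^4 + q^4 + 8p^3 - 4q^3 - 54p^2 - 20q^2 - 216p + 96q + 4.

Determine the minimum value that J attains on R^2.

J(p,q) separates as A(p) + B(q) + 4, so its minimum is min A + min B + 4.
A'(p) = 12(p - 3)(p + 2)(p + 3) vanishes at p ∈ {-3, -2, 3}; B'(q) = 4(q - 4)(q - 2)(q + 3) vanishes at q ∈ {-3, 2, 4}.
Local minima of A (where A''>0): A(-3)=189, A(3)=-675. Local minima of B: B(-3)=-279, B(4)=64.
So the global minimum of J is A(3) + B(-3) + 4 = -675 − 279 + 4 = -950, attained at (3, -3).

-950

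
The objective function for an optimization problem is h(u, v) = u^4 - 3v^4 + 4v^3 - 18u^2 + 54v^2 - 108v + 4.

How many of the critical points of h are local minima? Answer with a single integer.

h separates as a function of u plus a function of v, so ∇h=0 decouples.
∂h/∂u = 4u(u - 3)(u + 3) = 0 at u ∈ {-3, 0, 3}; ∂h/∂v = -12(v - 3)(v - 1)(v + 3) = 0 at v ∈ {-3, 1, 3}.
The Hessian is diagonal: diag(h_uu, h_vv). Second derivatives: h_uu(-3)=72, h_uu(0)=-36, h_uu(3)=72; h_vv(-3)=-288, h_vv(1)=96, h_vv(3)=-144.
Local minima occur where both diagonal entries positive: (-3, 1), (3, 1). Count: 2.

2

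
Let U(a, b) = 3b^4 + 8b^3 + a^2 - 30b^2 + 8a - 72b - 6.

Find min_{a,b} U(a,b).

U(a,b) separates as P(a) + Q(b) − 6, so its minimum is min P + min Q − 6.
P'(a) = 2a + 8 vanishes at a ∈ {-4}; Q'(b) = 12(b - 2)(b + 1)(b + 3) vanishes at b ∈ {-3, -1, 2}.
Local minima of P (where P''>0): P(-4)=-16. Local minima of Q: Q(-3)=-27, Q(2)=-152.
So the global minimum of U is P(-4) + Q(2) − 6 = -16 − 152 − 6 = -174, attained at (-4, 2).

-174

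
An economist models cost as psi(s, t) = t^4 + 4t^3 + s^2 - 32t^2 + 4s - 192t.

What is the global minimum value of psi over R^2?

-772

psi(s,t) separates as P(s) + Q(t), so its minimum is min P + min Q.
P'(s) = 2s + 4 vanishes at s ∈ {-2}; Q'(t) = 4(t - 4)(t + 3)(t + 4) vanishes at t ∈ {-4, -3, 4}.
Local minima of P (where P''>0): P(-2)=-4. Local minima of Q: Q(-4)=256, Q(4)=-768.
So the global minimum of psi is P(-2) + Q(4) = -4 − 768 = -772, attained at (-2, 4).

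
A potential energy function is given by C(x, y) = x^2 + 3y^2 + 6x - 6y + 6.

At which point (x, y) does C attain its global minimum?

(-3, 1)

C(x,y) separates as P(x) + Q(y) + 6, so its minimum is min P + min Q + 6.
P'(x) = 2x + 6 vanishes at x ∈ {-3}; Q'(y) = 6y - 6 vanishes at y ∈ {1}.
Local minima of P (where P''>0): P(-3)=-9. Local minima of Q: Q(1)=-3.
So the global minimum of C is P(-3) + Q(1) + 6 = -9 − 3 + 6 = -6, attained at (-3, 1).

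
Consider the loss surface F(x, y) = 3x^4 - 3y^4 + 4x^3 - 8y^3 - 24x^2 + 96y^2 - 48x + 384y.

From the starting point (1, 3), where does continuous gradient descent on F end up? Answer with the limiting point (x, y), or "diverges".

(2, -2)

F is separable, so gradient descent decouples: x follows -∂F/∂x, y follows -∂F/∂y.
∂F/∂x = 12(x - 2)(x + 1)(x + 2); at x=1 this is -72, so x increases.
∂F/∂y = -12(y - 4)(y + 2)(y + 4); at y=3 this is 420, so y decreases.
x converges to its nearest critical value 2 (a local min of the x-part); y converges to -2. The iterate converges to (2, -2).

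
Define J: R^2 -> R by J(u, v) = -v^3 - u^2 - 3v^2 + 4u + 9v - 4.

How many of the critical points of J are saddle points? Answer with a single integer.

J separates as a function of u plus a function of v, so ∇J=0 decouples.
∂J/∂u = -2(u - 2) = 0 at u ∈ {2}; ∂J/∂v = -3(v - 1)(v + 3) = 0 at v ∈ {-3, 1}.
The Hessian is diagonal: diag(J_uu, J_vv). Second derivatives: J_uu(2)=-2; J_vv(-3)=12, J_vv(1)=-12.
Saddle points occur where the two diagonal entries have opposite signs: (2, -3). Count: 1.

1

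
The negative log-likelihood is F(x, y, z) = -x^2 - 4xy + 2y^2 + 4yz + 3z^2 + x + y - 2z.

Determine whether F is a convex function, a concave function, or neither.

F is quadratic, so its Hessian is the constant matrix H = [[-2, -4, 0], [-4, 4, 4], [0, 4, 6]].
Leading principal minors: -2, -24, -112.
Neither pattern holds ⇒ H is indefinite ⇒ neither convex nor concave.

neither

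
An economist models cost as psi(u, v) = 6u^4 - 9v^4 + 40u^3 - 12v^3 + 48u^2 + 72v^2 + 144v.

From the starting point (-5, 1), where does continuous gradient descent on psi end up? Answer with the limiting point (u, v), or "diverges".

(-4, -1)

psi is separable, so gradient descent decouples: u follows -∂psi/∂u, v follows -∂psi/∂v.
∂psi/∂u = 24u(u + 1)(u + 4); at u=-5 this is -480, so u increases.
∂psi/∂v = -36(v - 2)(v + 1)(v + 2); at v=1 this is 216, so v decreases.
u converges to its nearest critical value -4 (a local min of the u-part); v converges to -1. The iterate converges to (-4, -1).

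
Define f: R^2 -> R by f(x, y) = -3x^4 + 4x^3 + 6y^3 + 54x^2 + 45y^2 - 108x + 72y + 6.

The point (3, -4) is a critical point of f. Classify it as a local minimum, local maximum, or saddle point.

local maximum

The mixed partial ∂²f/∂x∂y is 0, so the Hessian at any point is diag(f_xx, f_yy) = diag(12(-3x^2 + 2x + 9), 18(2y + 5)).
At (3, -4): H = diag(-144, -54).
Both eigenvalues are negative, so H is negative definite: a local maximum.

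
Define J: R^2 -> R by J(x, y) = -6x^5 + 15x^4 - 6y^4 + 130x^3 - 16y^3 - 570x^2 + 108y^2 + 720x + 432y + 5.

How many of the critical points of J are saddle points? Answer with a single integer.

6

J separates as a function of x plus a function of y, so ∇J=0 decouples.
∂J/∂x = -30(x - 3)(x - 2)(x - 1)(x + 4) = 0 at x ∈ {-4, 1, 2, 3}; ∂J/∂y = -24(y - 3)(y + 2)(y + 3) = 0 at y ∈ {-3, -2, 3}.
The Hessian is diagonal: diag(J_xx, J_yy). Second derivatives: J_xx(-4)=6300, J_xx(1)=-300, J_xx(2)=180, J_xx(3)=-420; J_yy(-3)=-144, J_yy(-2)=120, J_yy(3)=-720.
Saddle points occur where the two diagonal entries have opposite signs: (-4, -3), (-4, 3), (1, -2), (2, -3), (2, 3), (3, -2). Count: 6.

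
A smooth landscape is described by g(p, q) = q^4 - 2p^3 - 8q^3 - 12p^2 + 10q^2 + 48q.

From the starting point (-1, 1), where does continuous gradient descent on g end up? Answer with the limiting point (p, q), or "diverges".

(-4, -1)

g is separable, so gradient descent decouples: p follows -∂g/∂p, q follows -∂g/∂q.
∂g/∂p = -6p(p + 4); at p=-1 this is 18, so p decreases.
∂g/∂q = 4(q - 4)(q - 3)(q + 1); at q=1 this is 48, so q decreases.
p converges to its nearest critical value -4 (a local min of the p-part); q converges to -1. The iterate converges to (-4, -1).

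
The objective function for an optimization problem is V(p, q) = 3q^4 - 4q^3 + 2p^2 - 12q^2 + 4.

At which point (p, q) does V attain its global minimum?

V(p,q) separates as A(p) + B(q) + 4, so its minimum is min A + min B + 4.
A'(p) = 4p vanishes at p ∈ {0}; B'(q) = 12q(q - 2)(q + 1) vanishes at q ∈ {-1, 0, 2}.
Local minima of A (where A''>0): A(0)=0. Local minima of B: B(-1)=-5, B(2)=-32.
So the global minimum of V is A(0) + B(2) + 4 = 0 − 32 + 4 = -28, attained at (0, 2).

(0, 2)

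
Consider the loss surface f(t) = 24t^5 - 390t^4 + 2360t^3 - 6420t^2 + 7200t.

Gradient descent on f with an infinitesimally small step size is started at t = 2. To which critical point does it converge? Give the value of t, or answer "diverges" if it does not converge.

3

f'(t) = 120(t - 5)(t - 4)(t - 3)(t - 1), so f'(2) = -720.
Gradient descent moves in the -f' direction, i.e. t is increasing.
The nearest critical point in that direction is t = 3, where f'' = 480 > 0 (a local minimum). The iterate converges there.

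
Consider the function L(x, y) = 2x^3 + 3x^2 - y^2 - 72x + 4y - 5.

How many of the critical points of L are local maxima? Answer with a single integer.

1

L separates as a function of x plus a function of y, so ∇L=0 decouples.
∂L/∂x = 6(x - 3)(x + 4) = 0 at x ∈ {-4, 3}; ∂L/∂y = -2(y - 2) = 0 at y ∈ {2}.
The Hessian is diagonal: diag(L_xx, L_yy). Second derivatives: L_xx(-4)=-42, L_xx(3)=42; L_yy(2)=-2.
Local maxima occur where both diagonal entries negative: (-4, 2). Count: 1.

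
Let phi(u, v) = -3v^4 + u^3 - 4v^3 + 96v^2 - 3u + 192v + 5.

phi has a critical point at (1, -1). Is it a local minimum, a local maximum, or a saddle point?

The mixed partial ∂²phi/∂u∂v is 0, so the Hessian at any point is diag(phi_uu, phi_vv) = diag(6u, 12(-3v^2 - 2v + 16)).
At (1, -1): H = diag(6, 180).
Both eigenvalues are positive, so H is positive definite: a local minimum.

local minimum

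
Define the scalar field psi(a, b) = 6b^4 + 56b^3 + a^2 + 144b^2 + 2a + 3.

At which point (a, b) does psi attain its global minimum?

(-1, 0)

psi(a,b) separates as P(a) + Q(b) + 3, so its minimum is min P + min Q + 3.
P'(a) = 2a + 2 vanishes at a ∈ {-1}; Q'(b) = 24b(b + 3)(b + 4) vanishes at b ∈ {-4, -3, 0}.
Local minima of P (where P''>0): P(-1)=-1. Local minima of Q: Q(-4)=256, Q(0)=0.
So the global minimum of psi is P(-1) + Q(0) + 3 = -1 + 0 + 3 = 2, attained at (-1, 0).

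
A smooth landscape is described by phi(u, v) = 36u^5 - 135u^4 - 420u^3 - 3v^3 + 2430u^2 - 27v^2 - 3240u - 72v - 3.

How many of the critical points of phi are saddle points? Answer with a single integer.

4

phi separates as a function of u plus a function of v, so ∇phi=0 decouples.
∂phi/∂u = 180(u - 3)(u - 2)(u - 1)(u + 3) = 0 at u ∈ {-3, 1, 2, 3}; ∂phi/∂v = -9(v + 2)(v + 4) = 0 at v ∈ {-4, -2}.
The Hessian is diagonal: diag(phi_uu, phi_vv). Second derivatives: phi_uu(-3)=-21600, phi_uu(1)=1440, phi_uu(2)=-900, phi_uu(3)=2160; phi_vv(-4)=18, phi_vv(-2)=-18.
Saddle points occur where the two diagonal entries have opposite signs: (-3, -4), (1, -2), (2, -4), (3, -2). Count: 4.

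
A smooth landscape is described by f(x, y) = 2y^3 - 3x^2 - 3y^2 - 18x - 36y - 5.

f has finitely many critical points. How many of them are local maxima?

f separates as a function of x plus a function of y, so ∇f=0 decouples.
∂f/∂x = -6(x + 3) = 0 at x ∈ {-3}; ∂f/∂y = 6(y - 3)(y + 2) = 0 at y ∈ {-2, 3}.
The Hessian is diagonal: diag(f_xx, f_yy). Second derivatives: f_xx(-3)=-6; f_yy(-2)=-30, f_yy(3)=30.
Local maxima occur where both diagonal entries negative: (-3, -2). Count: 1.

1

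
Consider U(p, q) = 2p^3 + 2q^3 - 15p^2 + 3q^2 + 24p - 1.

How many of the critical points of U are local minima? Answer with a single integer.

U separates as a function of p plus a function of q, so ∇U=0 decouples.
∂U/∂p = 6(p - 4)(p - 1) = 0 at p ∈ {1, 4}; ∂U/∂q = 6q(q + 1) = 0 at q ∈ {-1, 0}.
The Hessian is diagonal: diag(U_pp, U_qq). Second derivatives: U_pp(1)=-18, U_pp(4)=18; U_qq(-1)=-6, U_qq(0)=6.
Local minima occur where both diagonal entries positive: (4, 0). Count: 1.

1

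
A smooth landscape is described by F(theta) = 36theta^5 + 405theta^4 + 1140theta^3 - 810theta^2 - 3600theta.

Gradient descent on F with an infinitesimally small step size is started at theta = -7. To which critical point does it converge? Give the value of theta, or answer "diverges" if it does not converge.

diverges

F'(theta) = 180(theta - 1)(theta + 1)(theta + 4)(theta + 5), so F'(-7) = 51840.
Gradient descent moves in the -F' direction, i.e. theta is decreasing.
There is no critical point below theta=-7, and F' keeps the same sign, so the iterate runs off to −∞.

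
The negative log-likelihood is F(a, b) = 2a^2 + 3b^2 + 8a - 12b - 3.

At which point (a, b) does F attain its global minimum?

(-2, 2)

F(a,b) separates as P(a) + Q(b) − 3, so its minimum is min P + min Q − 3.
P'(a) = 4a + 8 vanishes at a ∈ {-2}; Q'(b) = 6b - 12 vanishes at b ∈ {2}.
Local minima of P (where P''>0): P(-2)=-8. Local minima of Q: Q(2)=-12.
So the global minimum of F is P(-2) + Q(2) − 3 = -8 − 12 − 3 = -23, attained at (-2, 2).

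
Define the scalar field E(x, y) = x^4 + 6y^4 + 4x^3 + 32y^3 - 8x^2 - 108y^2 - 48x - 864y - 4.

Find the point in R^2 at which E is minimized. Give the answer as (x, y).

(2, 3)

E(x,y) separates as P(x) + Q(y) − 4, so its minimum is min P + min Q − 4.
P'(x) = 4(x - 2)(x + 2)(x + 3) vanishes at x ∈ {-3, -2, 2}; Q'(y) = 24(y - 3)(y + 3)(y + 4) vanishes at y ∈ {-4, -3, 3}.
Local minima of P (where P''>0): P(-3)=45, P(2)=-80. Local minima of Q: Q(-4)=1216, Q(3)=-2214.
So the global minimum of E is P(2) + Q(3) − 4 = -80 − 2214 − 4 = -2298, attained at (2, 3).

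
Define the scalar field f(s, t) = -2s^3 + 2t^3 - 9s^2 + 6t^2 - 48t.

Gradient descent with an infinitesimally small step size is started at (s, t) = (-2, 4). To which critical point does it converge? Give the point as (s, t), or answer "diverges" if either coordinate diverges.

f is separable, so gradient descent decouples: s follows -∂f/∂s, t follows -∂f/∂t.
∂f/∂s = -6s(s + 3); at s=-2 this is 12, so s decreases.
∂f/∂t = 6(t - 2)(t + 4); at t=4 this is 96, so t decreases.
s converges to its nearest critical value -3 (a local min of the s-part); t converges to 2. The iterate converges to (-3, 2).

(-3, 2)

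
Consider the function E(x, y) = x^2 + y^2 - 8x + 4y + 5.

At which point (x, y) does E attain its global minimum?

(4, -2)

E(x,y) separates as P(x) + Q(y) + 5, so its minimum is min P + min Q + 5.
P'(x) = 2x - 8 vanishes at x ∈ {4}; Q'(y) = 2y + 4 vanishes at y ∈ {-2}.
Local minima of P (where P''>0): P(4)=-16. Local minima of Q: Q(-2)=-4.
So the global minimum of E is P(4) + Q(-2) + 5 = -16 − 4 + 5 = -15, attained at (4, -2).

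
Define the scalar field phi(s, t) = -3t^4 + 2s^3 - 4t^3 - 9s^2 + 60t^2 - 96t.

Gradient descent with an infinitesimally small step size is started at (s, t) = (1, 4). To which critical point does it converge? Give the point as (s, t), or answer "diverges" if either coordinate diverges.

diverges

phi is separable, so gradient descent decouples: s follows -∂phi/∂s, t follows -∂phi/∂t.
∂phi/∂s = 6s(s - 3); at s=1 this is -12, so s increases.
∂phi/∂t = -12(t - 2)(t - 1)(t + 4); at t=4 this is -576, so t increases.
The t-coordinate has no critical point in that direction and runs off to infinity.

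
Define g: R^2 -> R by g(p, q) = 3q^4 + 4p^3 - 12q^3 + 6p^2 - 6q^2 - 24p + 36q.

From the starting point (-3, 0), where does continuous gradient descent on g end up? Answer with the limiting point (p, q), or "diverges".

g is separable, so gradient descent decouples: p follows -∂g/∂p, q follows -∂g/∂q.
∂g/∂p = 12(p - 1)(p + 2); at p=-3 this is 48, so p decreases.
∂g/∂q = 12(q - 3)(q - 1)(q + 1); at q=0 this is 36, so q decreases.
The p-coordinate has no critical point in that direction and runs off to infinity.

diverges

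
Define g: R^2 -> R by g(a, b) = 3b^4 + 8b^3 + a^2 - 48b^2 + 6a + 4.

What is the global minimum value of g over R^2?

g(a,b) separates as P(a) + Q(b) + 4, so its minimum is min P + min Q + 4.
P'(a) = 2a + 6 vanishes at a ∈ {-3}; Q'(b) = 12b(b - 2)(b + 4) vanishes at b ∈ {-4, 0, 2}.
Local minima of P (where P''>0): P(-3)=-9. Local minima of Q: Q(-4)=-512, Q(2)=-80.
So the global minimum of g is P(-3) + Q(-4) + 4 = -9 − 512 + 4 = -517, attained at (-3, -4).

-517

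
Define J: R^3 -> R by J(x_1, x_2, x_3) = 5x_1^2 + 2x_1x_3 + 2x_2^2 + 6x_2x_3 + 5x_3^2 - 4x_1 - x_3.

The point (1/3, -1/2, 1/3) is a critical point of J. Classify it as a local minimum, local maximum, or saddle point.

local minimum

The Hessian is constant: H = [[10, 0, 2], [0, 4, 6], [2, 6, 10]].
Leading principal minors: Δ₁ = 10, Δ₂ = 40, Δ₃ = 24.
All leading minors are positive, so H is positive definite: a local minimum.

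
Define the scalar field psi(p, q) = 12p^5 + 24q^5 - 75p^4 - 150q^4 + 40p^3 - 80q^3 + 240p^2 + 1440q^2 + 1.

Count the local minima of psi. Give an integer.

4

psi separates as a function of p plus a function of q, so ∇psi=0 decouples.
∂psi/∂p = 60p(p - 4)(p - 2)(p + 1) = 0 at p ∈ {-1, 0, 2, 4}; ∂psi/∂q = 120q(q - 4)(q - 3)(q + 2) = 0 at q ∈ {-2, 0, 3, 4}.
The Hessian is diagonal: diag(psi_pp, psi_qq). Second derivatives: psi_pp(-1)=-900, psi_pp(0)=480, psi_pp(2)=-720, psi_pp(4)=2400; psi_qq(-2)=-7200, psi_qq(0)=2880, psi_qq(3)=-1800, psi_qq(4)=2880.
Local minima occur where both diagonal entries positive: (0, 0), (0, 4), (4, 0), (4, 4). Count: 4.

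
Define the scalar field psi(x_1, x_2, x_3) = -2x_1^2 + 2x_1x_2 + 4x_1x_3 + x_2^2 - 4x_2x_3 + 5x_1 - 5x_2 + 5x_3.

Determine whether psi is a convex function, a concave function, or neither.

psi is quadratic, so its Hessian is the constant matrix H = [[-4, 2, 4], [2, 2, -4], [4, -4, 0]].
Leading principal minors: -4, -12, -32.
Neither pattern holds ⇒ H is indefinite ⇒ neither convex nor concave.

neither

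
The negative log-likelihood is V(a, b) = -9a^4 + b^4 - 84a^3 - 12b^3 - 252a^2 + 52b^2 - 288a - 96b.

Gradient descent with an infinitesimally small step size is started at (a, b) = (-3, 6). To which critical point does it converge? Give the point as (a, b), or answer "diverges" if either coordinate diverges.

(-2, 4)

V is separable, so gradient descent decouples: a follows -∂V/∂a, b follows -∂V/∂b.
∂V/∂a = -36(a + 1)(a + 2)(a + 4); at a=-3 this is -72, so a increases.
∂V/∂b = 4(b - 4)(b - 3)(b - 2); at b=6 this is 96, so b decreases.
a converges to its nearest critical value -2 (a local min of the a-part); b converges to 4. The iterate converges to (-2, 4).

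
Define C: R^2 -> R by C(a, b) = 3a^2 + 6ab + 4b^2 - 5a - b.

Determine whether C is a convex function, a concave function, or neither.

convex

C is quadratic, so its Hessian is the constant matrix H = [[6, 6], [6, 8]].
det(H) = 12, tr(H) = 14.
det(H) > 0 and tr(H) > 0, so H is positive definite everywhere: convex.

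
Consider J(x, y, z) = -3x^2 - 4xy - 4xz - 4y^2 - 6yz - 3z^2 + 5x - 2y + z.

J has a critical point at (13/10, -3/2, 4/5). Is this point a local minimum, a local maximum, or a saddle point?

local maximum

The Hessian is constant: H = [[-6, -4, -4], [-4, -8, -6], [-4, -6, -6]].
Leading principal minors: Δ₁ = -6, Δ₂ = 32, Δ₃ = -40.
The minors alternate sign starting negative (−, +, −), so H is negative definite: a local maximum.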